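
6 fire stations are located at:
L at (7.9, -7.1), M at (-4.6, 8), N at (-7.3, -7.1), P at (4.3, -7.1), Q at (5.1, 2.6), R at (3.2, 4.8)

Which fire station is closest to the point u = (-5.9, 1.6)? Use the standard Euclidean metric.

Compare squared distances (the ordering matches that of the actual distances):
|uL|² = (-5.9−7.9)² + (1.6−(-7.1))² = 190.44 + 75.69 = 266.13
|uM|² = (-5.9−(-4.6))² + (1.6−8)² = 1.69 + 40.96 = 42.65
|uN|² = (-5.9−(-7.3))² + (1.6−(-7.1))² = 1.96 + 75.69 = 77.65
|uP|² = (-5.9−4.3)² + (1.6−(-7.1))² = 104.04 + 75.69 = 179.73
|uQ|² = (-5.9−5.1)² + (1.6−2.6)² = 121 + 1 = 122
|uR|² = (-5.9−3.2)² + (1.6−4.8)² = 82.81 + 10.24 = 93.05
M is nearest.

M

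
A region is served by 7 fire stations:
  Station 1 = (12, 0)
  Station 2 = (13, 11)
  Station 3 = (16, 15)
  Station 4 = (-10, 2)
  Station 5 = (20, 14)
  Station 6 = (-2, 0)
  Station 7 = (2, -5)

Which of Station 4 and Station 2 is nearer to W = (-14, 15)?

Station 4

Compare squared distances:
d²(W, Station 4) = (-14−(-10))² + (15−2)² = 16 + 169 = 185
d²(W, Station 2) = (-14−13)² + (15−11)² = 729 + 16 = 745
185 < 745, so Station 4 is closer.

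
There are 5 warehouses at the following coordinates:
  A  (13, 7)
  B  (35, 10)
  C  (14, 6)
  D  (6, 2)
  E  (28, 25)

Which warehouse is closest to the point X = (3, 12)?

D

Squared Euclidean distances:
|XA|² = (3−13)² + (12−7)² = 100 + 25 = 125
|XB|² = (3−35)² + (12−10)² = 1024 + 4 = 1028
|XC|² = (3−14)² + (12−6)² = 121 + 36 = 157
|XD|² = (3−6)² + (12−2)² = 9 + 100 = 109
|XE|² = (3−28)² + (12−25)² = 625 + 169 = 794
The smallest is to D, so X lies in the Voronoi region of D.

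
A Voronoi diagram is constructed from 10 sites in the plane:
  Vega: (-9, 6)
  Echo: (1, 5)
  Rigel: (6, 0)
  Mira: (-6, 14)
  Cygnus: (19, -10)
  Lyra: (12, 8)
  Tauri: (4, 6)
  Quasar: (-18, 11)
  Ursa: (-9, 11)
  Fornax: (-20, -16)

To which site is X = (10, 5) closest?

Lyra

Since √ is increasing, it suffices to compare squared distances:
d²(X, Vega) = (10−(-9))² + (5−6)² = 361 + 1 = 362
d²(X, Echo) = (10−1)² + (5−5)² = 81 + 0 = 81
d²(X, Rigel) = (10−6)² + (5−0)² = 16 + 25 = 41
d²(X, Mira) = (10−(-6))² + (5−14)² = 256 + 81 = 337
d²(X, Cygnus) = (10−19)² + (5−(-10))² = 81 + 225 = 306
d²(X, Lyra) = (10−12)² + (5−8)² = 4 + 9 = 13
d²(X, Tauri) = (10−4)² + (5−6)² = 36 + 1 = 37
d²(X, Quasar) = (10−(-18))² + (5−11)² = 784 + 36 = 820
d²(X, Ursa) = (10−(-9))² + (5−11)² = 361 + 36 = 397
d²(X, Fornax) = (10−(-20))² + (5−(-16))² = 900 + 441 = 1341
Lyra is nearest.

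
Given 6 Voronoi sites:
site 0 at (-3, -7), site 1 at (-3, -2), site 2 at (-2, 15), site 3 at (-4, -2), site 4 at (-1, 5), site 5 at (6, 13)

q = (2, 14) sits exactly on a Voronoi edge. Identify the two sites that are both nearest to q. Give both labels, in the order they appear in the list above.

site 2 and site 5

Squared distances from q to each site:
d²(q, site 0) = (2−(-3))² + (14−(-7))² = 25 + 441 = 466
d²(q, site 1) = (2−(-3))² + (14−(-2))² = 25 + 256 = 281
d²(q, site 2) = (2−(-2))² + (14−15)² = 16 + 1 = 17
d²(q, site 3) = (2−(-4))² + (14−(-2))² = 36 + 256 = 292
d²(q, site 4) = (2−(-1))² + (14−5)² = 9 + 81 = 90
d²(q, site 5) = (2−6)² + (14−13)² = 16 + 1 = 17
q is equidistant from site 2 and site 5 (both at squared distance 17), and every other site is strictly farther — so q lies on the site 2–site 5 Voronoi edge.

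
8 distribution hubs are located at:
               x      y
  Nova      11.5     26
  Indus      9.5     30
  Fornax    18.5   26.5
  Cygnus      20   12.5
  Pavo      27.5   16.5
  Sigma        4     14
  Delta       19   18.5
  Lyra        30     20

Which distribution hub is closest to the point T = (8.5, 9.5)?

Sigma

Since √ is increasing, it suffices to compare squared distances:
d²(T, Nova) = (8.5−11.5)² + (9.5−26)² = 9 + 272.25 = 281.25
d²(T, Indus) = (8.5−9.5)² + (9.5−30)² = 1 + 420.25 = 421.25
d²(T, Fornax) = (8.5−18.5)² + (9.5−26.5)² = 100 + 289 = 389
d²(T, Cygnus) = (8.5−20)² + (9.5−12.5)² = 132.25 + 9 = 141.25
d²(T, Pavo) = (8.5−27.5)² + (9.5−16.5)² = 361 + 49 = 410
d²(T, Sigma) = (8.5−4)² + (9.5−14)² = 20.25 + 20.25 = 40.5
d²(T, Delta) = (8.5−19)² + (9.5−18.5)² = 110.25 + 81 = 191.25
d²(T, Lyra) = (8.5−30)² + (9.5−20)² = 462.25 + 110.25 = 572.5
Minimum is at Sigma.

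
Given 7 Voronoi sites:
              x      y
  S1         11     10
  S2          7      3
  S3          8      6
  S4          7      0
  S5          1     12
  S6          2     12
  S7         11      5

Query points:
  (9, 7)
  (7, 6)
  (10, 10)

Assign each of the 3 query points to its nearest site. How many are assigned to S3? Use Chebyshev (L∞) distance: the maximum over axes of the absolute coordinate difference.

(9, 7) — d to each: S1:3, S2:4, S3:1, S4:7, S5:8, S6:7, S7:2 → nearest is S3
(7, 6) — d to each: S1:4, S2:3, S3:1, S4:6, S5:6, S6:6, S7:4 → nearest is S3
(10, 10) — d to each: S1:1, S2:7, S3:4, S4:10, S5:9, S6:8, S7:5 → nearest is S1
2 of the 3 points have S3 as nearest.

2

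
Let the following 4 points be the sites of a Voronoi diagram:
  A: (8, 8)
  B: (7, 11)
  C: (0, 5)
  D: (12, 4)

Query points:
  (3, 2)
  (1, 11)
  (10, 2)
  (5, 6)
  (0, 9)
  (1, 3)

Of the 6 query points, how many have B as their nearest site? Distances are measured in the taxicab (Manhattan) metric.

1

(3, 2) — d to each: A:11, B:13, C:6, D:11 → nearest is C
(1, 11) — d to each: A:10, B:6, C:7, D:18 → nearest is B
(10, 2) — d to each: A:8, B:12, C:13, D:4 → nearest is D
(5, 6) — d to each: A:5, B:7, C:6, D:9 → nearest is A
(0, 9) — d to each: A:9, B:9, C:4, D:17 → nearest is C
(1, 3) — d to each: A:12, B:14, C:3, D:12 → nearest is C
1 of the 6 points has B as nearest.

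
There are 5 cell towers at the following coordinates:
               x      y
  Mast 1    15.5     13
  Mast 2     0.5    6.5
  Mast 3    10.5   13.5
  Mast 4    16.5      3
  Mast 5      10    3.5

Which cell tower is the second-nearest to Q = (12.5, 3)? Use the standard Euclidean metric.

Since √ is increasing, it suffices to compare squared distances:
d²(Q, Mast 1) = (12.5−15.5)² + (3−13)² = 9 + 100 = 109
d²(Q, Mast 2) = (12.5−0.5)² + (3−6.5)² = 144 + 12.25 = 156.25
d²(Q, Mast 3) = (12.5−10.5)² + (3−13.5)² = 4 + 110.25 = 114.25
d²(Q, Mast 4) = (12.5−16.5)² + (3−3)² = 16 + 0 = 16
d²(Q, Mast 5) = (12.5−10)² + (3−3.5)² = 6.25 + 0.25 = 6.5
Sorted ascending: Mast 5, Mast 4, Mast 1, … — the second-nearest is Mast 4.

Mast 4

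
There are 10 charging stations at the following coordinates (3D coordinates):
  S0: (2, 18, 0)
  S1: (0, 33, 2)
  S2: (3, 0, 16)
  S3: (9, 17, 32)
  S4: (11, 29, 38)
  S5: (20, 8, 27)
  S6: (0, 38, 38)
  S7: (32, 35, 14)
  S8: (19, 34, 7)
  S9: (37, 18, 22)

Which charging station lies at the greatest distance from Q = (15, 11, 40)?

Compare squared distances (the ordering matches that of the actual distances):
|QS0|² = 169 + 49 + 1600 = 1818
|QS1|² = 225 + 484 + 1444 = 2153
|QS2|² = 144 + 121 + 576 = 841
|QS3|² = 36 + 36 + 64 = 136
|QS4|² = 16 + 324 + 4 = 344
|QS5|² = 25 + 9 + 169 = 203
|QS6|² = 225 + 729 + 4 = 958
|QS7|² = 289 + 576 + 676 = 1541
|QS8|² = 16 + 529 + 1089 = 1634
|QS9|² = 484 + 49 + 324 = 857
The largest is to S1.

S1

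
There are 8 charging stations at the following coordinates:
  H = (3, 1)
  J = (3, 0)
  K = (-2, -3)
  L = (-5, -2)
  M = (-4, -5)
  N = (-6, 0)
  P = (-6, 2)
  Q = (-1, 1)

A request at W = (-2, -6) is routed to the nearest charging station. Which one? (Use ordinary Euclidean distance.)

Since √ is increasing, it suffices to compare squared distances:
|WH|² = 25 + 49 = 74
|WJ|² = 25 + 36 = 61
|WK|² = 0 + 9 = 9
|WL|² = 9 + 16 = 25
|WM|² = 4 + 1 = 5
|WN|² = 16 + 36 = 52
|WP|² = 16 + 64 = 80
|WQ|² = 1 + 49 = 50
M is nearest.

M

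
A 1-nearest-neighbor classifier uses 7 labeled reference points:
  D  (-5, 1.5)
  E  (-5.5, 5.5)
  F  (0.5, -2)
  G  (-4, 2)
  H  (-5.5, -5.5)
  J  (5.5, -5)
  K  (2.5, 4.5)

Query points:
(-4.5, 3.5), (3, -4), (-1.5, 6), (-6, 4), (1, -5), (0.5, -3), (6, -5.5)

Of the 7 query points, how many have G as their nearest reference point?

(-4.5, 3.5) — d² to each: D:4.25, E:5, F:55.25, G:2.5, H:82, J:172.25, K:50 → nearest is G
(3, -4) — d² to each: D:94.25, E:162.5, F:10.25, G:85, H:74.5, J:7.25, K:72.5 → nearest is J
(-1.5, 6) — d² to each: D:32.5, E:16.25, F:68, G:22.25, H:148.25, J:170, K:18.25 → nearest is E
(-6, 4) — d² to each: D:7.25, E:2.5, F:78.25, G:8, H:90.5, J:213.25, K:72.5 → nearest is E
(1, -5) — d² to each: D:78.25, E:152.5, F:9.25, G:74, H:42.5, J:20.25, K:92.5 → nearest is F
(0.5, -3) — d² to each: D:50.5, E:108.25, F:1, G:45.25, H:42.25, J:29, K:60.25 → nearest is F
(6, -5.5) — d² to each: D:170, E:253.25, F:42.5, G:156.25, H:132.25, J:0.5, K:112.25 → nearest is J
1 of the 7 points has G as nearest.

1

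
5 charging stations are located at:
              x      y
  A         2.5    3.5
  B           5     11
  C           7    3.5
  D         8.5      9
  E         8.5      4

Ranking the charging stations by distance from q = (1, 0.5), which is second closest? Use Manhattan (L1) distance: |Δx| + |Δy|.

C

d(q,A) = |1−2.5| + |0.5−3.5| = 1.5 + 3 = 4.5
d(q,B) = |1−5| + |0.5−11| = 4 + 10.5 = 14.5
d(q,C) = |1−7| + |0.5−3.5| = 6 + 3 = 9
d(q,D) = |1−8.5| + |0.5−9| = 7.5 + 8.5 = 16
d(q,E) = |1−8.5| + |0.5−4| = 7.5 + 3.5 = 11
Sorted ascending: A, C, E, … — the second-nearest is C.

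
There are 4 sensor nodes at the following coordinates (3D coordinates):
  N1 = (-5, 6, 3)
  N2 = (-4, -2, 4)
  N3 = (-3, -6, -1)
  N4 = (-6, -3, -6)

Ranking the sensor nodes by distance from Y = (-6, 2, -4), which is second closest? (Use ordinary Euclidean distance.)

Since √ is increasing, it suffices to compare squared distances:
|YN1|² = (-6−(-5))² + (2−6)² + (-4−3)² = 1 + 16 + 49 = 66
|YN2|² = (-6−(-4))² + (2−(-2))² + (-4−4)² = 4 + 16 + 64 = 84
|YN3|² = (-6−(-3))² + (2−(-6))² + (-4−(-1))² = 9 + 64 + 9 = 82
|YN4|² = (-6−(-6))² + (2−(-3))² + (-4−(-6))² = 0 + 25 + 4 = 29
Sorted ascending: N4, N1, N3, … — the second-nearest is N1.

N1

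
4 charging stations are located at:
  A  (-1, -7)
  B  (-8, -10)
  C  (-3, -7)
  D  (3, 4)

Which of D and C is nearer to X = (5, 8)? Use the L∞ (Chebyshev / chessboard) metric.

d(X,D) = max(2, 4) = 4
d(X,C) = max(8, 15) = 15
4 < 15, so D is closer.

D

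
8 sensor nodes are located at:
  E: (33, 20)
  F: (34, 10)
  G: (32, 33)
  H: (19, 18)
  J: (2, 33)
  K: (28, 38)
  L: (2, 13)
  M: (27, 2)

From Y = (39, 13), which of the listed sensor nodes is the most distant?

Compare squared distances (the ordering matches that of the actual distances):
|YE|² = 36 + 49 = 85
|YF|² = 25 + 9 = 34
|YG|² = 49 + 400 = 449
|YH|² = 400 + 25 = 425
|YJ|² = 1369 + 400 = 1769
|YK|² = 121 + 625 = 746
|YL|² = 1369 + 0 = 1369
|YM|² = 144 + 121 = 265
The largest is to J.

J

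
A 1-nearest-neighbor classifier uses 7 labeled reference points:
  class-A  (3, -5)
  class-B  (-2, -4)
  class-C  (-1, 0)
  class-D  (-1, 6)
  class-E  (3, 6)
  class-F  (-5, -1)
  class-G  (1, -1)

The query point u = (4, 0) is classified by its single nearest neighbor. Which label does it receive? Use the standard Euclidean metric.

class-G

Since √ is increasing, it suffices to compare squared distances:
d²(u, class-A) = (4−3)² + (0−(-5))² = 1 + 25 = 26
d²(u, class-B) = (4−(-2))² + (0−(-4))² = 36 + 16 = 52
d²(u, class-C) = (4−(-1))² + (0−0)² = 25 + 0 = 25
d²(u, class-D) = (4−(-1))² + (0−6)² = 25 + 36 = 61
d²(u, class-E) = (4−3)² + (0−6)² = 1 + 36 = 37
d²(u, class-F) = (4−(-5))² + (0−(-1))² = 81 + 1 = 82
d²(u, class-G) = (4−1)² + (0−(-1))² = 9 + 1 = 10
class-G is nearest.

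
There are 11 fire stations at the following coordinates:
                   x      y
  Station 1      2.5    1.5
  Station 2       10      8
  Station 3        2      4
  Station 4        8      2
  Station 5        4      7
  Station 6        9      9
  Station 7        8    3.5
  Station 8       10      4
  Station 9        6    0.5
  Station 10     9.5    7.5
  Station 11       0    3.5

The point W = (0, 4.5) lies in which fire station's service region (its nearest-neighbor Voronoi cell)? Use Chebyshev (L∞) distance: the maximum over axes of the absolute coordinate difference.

Station 11

d(W, Station 1) = max(2.5, 3) = 3
d(W, Station 2) = max(10, 3.5) = 10
d(W, Station 3) = max(2, 0.5) = 2
d(W, Station 4) = max(8, 2.5) = 8
d(W, Station 5) = max(4, 2.5) = 4
d(W, Station 6) = max(9, 4.5) = 9
d(W, Station 7) = max(8, 1) = 8
d(W, Station 8) = max(10, 0.5) = 10
d(W, Station 9) = max(6, 4) = 6
d(W, Station 10) = max(9.5, 3) = 9.5
d(W, Station 11) = max(0, 1) = 1
The smallest is to Station 11, so W lies in the Voronoi region of Station 11.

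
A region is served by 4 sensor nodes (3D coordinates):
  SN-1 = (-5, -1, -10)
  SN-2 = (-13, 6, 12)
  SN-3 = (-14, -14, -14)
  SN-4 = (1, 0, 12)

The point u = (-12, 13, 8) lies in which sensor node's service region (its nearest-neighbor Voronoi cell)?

Squared Euclidean distances:
d²(u, SN-1) = (-12−(-5))² + (13−(-1))² + (8−(-10))² = 49 + 196 + 324 = 569
d²(u, SN-2) = (-12−(-13))² + (13−6)² + (8−12)² = 1 + 49 + 16 = 66
d²(u, SN-3) = (-12−(-14))² + (13−(-14))² + (8−(-14))² = 4 + 729 + 484 = 1217
d²(u, SN-4) = (-12−1)² + (13−0)² + (8−12)² = 169 + 169 + 16 = 354
Minimum is at SN-2.

SN-2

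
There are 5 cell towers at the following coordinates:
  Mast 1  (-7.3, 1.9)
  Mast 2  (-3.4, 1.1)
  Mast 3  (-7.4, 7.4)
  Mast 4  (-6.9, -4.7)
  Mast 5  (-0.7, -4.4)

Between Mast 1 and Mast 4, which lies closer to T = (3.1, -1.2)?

Compare squared distances:
d²(T, Mast 1) = (3.1−(-7.3))² + (-1.2−1.9)² = 108.16 + 9.61 = 117.77
d²(T, Mast 4) = (3.1−(-6.9))² + (-1.2−(-4.7))² = 100 + 12.25 = 112.25
117.77 > 112.25, so Mast 4 is closer.

Mast 4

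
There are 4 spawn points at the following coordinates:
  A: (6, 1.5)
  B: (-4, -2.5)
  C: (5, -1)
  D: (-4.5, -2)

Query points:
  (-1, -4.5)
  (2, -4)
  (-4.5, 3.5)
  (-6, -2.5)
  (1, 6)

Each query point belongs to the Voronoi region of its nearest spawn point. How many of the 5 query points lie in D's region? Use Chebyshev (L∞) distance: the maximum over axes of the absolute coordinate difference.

2

(-1, -4.5) — d to each: A:7, B:3, C:6, D:3.5 → nearest is B
(2, -4) — d to each: A:5.5, B:6, C:3, D:6.5 → nearest is C
(-4.5, 3.5) — d to each: A:10.5, B:6, C:9.5, D:5.5 → nearest is D
(-6, -2.5) — d to each: A:12, B:2, C:11, D:1.5 → nearest is D
(1, 6) — d to each: A:5, B:8.5, C:7, D:8 → nearest is A
2 of the 5 points have D as nearest.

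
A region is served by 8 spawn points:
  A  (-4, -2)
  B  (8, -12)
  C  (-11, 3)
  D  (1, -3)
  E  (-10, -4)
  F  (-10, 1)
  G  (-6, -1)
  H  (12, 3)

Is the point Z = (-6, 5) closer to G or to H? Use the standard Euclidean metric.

G

Compare squared distances:
|ZG|² = (-6−(-6))² + (5−(-1))² = 0 + 36 = 36
|ZH|² = (-6−12)² + (5−3)² = 324 + 4 = 328
36 < 328, so G is closer.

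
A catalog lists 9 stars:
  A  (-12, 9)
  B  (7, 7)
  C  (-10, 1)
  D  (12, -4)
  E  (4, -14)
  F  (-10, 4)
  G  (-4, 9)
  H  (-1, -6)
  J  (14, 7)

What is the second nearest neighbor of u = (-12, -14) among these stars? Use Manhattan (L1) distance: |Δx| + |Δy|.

d(u,A) = 0 + 23 = 23
d(u,B) = 19 + 21 = 40
d(u,C) = 2 + 15 = 17
d(u,D) = 24 + 10 = 34
d(u,E) = 16 + 0 = 16
d(u,F) = 2 + 18 = 20
d(u,G) = 8 + 23 = 31
d(u,H) = 11 + 8 = 19
d(u,J) = 26 + 21 = 47
Sorted ascending: E, C, H, … — the second-nearest is C.

C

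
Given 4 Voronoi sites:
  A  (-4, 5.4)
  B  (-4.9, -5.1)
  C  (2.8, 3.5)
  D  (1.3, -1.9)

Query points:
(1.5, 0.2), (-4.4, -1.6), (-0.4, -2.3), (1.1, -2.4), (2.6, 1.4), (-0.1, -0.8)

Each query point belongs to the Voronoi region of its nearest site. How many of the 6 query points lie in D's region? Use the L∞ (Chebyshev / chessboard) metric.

(1.5, 0.2) — d to each: A:5.5, B:6.4, C:3.3, D:2.1 → nearest is D
(-4.4, -1.6) — d to each: A:7, B:3.5, C:7.2, D:5.7 → nearest is B
(-0.4, -2.3) — d to each: A:7.7, B:4.5, C:5.8, D:1.7 → nearest is D
(1.1, -2.4) — d to each: A:7.8, B:6, C:5.9, D:0.5 → nearest is D
(2.6, 1.4) — d to each: A:6.6, B:7.5, C:2.1, D:3.3 → nearest is C
(-0.1, -0.8) — d to each: A:6.2, B:4.8, C:4.3, D:1.4 → nearest is D
4 of the 6 points have D as nearest.

4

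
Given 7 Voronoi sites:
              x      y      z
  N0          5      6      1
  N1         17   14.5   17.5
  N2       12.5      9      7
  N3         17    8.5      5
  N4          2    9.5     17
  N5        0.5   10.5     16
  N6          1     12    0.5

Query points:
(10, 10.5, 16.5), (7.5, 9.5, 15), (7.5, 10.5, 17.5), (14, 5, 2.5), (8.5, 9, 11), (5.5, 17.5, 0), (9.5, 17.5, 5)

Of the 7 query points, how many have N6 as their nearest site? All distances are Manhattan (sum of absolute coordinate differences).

(10, 10.5, 16.5) — d to each: N0:25, N1:12, N2:13.5, N3:20.5, N4:9.5, N5:10, N6:26.5 → nearest is N4
(7.5, 9.5, 15) — d to each: N0:20, N1:17, N2:13.5, N3:20.5, N4:7.5, N5:9, N6:23.5 → nearest is N4
(7.5, 10.5, 17.5) — d to each: N0:23.5, N1:13.5, N2:17, N3:24, N4:7, N5:8.5, N6:25 → nearest is N4
(14, 5, 2.5) — d to each: N0:11.5, N1:27.5, N2:10, N3:9, N4:31, N5:32.5, N6:22 → nearest is N3
(8.5, 9, 11) — d to each: N0:16.5, N1:20.5, N2:8, N3:15, N4:13, N5:14.5, N6:21 → nearest is N2
(5.5, 17.5, 0) — d to each: N0:13, N1:32, N2:22.5, N3:25.5, N4:28.5, N5:28, N6:10.5 → nearest is N6
(9.5, 17.5, 5) — d to each: N0:20, N1:23, N2:13.5, N3:16.5, N4:27.5, N5:27, N6:18.5 → nearest is N2
1 of the 7 points has N6 as nearest.

1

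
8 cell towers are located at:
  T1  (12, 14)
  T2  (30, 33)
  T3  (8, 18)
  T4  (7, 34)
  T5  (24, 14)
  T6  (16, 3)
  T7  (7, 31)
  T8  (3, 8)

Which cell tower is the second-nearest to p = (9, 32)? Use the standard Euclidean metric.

Squared Euclidean distances:
|pT1|² = (9−12)² + (32−14)² = 9 + 324 = 333
|pT2|² = (9−30)² + (32−33)² = 441 + 1 = 442
|pT3|² = (9−8)² + (32−18)² = 1 + 196 = 197
|pT4|² = (9−7)² + (32−34)² = 4 + 4 = 8
|pT5|² = (9−24)² + (32−14)² = 225 + 324 = 549
|pT6|² = (9−16)² + (32−3)² = 49 + 841 = 890
|pT7|² = (9−7)² + (32−31)² = 4 + 1 = 5
|pT8|² = (9−3)² + (32−8)² = 36 + 576 = 612
Sorted ascending: T7, T4, T3, … — the second-nearest is T4.

T4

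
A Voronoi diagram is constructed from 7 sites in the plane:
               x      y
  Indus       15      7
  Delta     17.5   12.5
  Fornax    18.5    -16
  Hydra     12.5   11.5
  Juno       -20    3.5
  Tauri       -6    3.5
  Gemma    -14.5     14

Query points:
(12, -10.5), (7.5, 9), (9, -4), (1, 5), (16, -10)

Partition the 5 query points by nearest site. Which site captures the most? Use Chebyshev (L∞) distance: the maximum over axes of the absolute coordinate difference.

Fornax

(12, -10.5) — d to each: Indus:17.5, Delta:23, Fornax:6.5, Hydra:22, Juno:32, Tauri:18, Gemma:26.5 → nearest is Fornax
(7.5, 9) — d to each: Indus:7.5, Delta:10, Fornax:25, Hydra:5, Juno:27.5, Tauri:13.5, Gemma:22 → nearest is Hydra
(9, -4) — d to each: Indus:11, Delta:16.5, Fornax:12, Hydra:15.5, Juno:29, Tauri:15, Gemma:23.5 → nearest is Indus
(1, 5) — d to each: Indus:14, Delta:16.5, Fornax:21, Hydra:11.5, Juno:21, Tauri:7, Gemma:15.5 → nearest is Tauri
(16, -10) — d to each: Indus:17, Delta:22.5, Fornax:6, Hydra:21.5, Juno:36, Tauri:22, Gemma:30.5 → nearest is Fornax
Tally — Indus:1, Fornax:2, Hydra:1, Tauri:1. Fornax captures the most (2).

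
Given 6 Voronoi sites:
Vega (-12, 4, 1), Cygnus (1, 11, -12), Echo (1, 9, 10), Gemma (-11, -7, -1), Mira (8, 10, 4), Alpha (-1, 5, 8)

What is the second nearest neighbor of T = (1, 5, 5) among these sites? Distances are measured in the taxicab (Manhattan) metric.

Echo

d(T, Vega) = |1−(-12)| + |5−4| + |5−1| = 13 + 1 + 4 = 18
d(T, Cygnus) = |1−1| + |5−11| + |5−(-12)| = 0 + 6 + 17 = 23
d(T, Echo) = |1−1| + |5−9| + |5−10| = 0 + 4 + 5 = 9
d(T, Gemma) = |1−(-11)| + |5−(-7)| + |5−(-1)| = 12 + 12 + 6 = 30
d(T, Mira) = |1−8| + |5−10| + |5−4| = 7 + 5 + 1 = 13
d(T, Alpha) = |1−(-1)| + |5−5| + |5−8| = 2 + 0 + 3 = 5
Sorted ascending: Alpha, Echo, Mira, … — the second-nearest is Echo.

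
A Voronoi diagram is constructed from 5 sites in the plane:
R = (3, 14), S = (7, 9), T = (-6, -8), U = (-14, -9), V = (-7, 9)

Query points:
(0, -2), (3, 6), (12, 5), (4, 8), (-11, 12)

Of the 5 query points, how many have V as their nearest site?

1

(0, -2) — d² to each: R:265, S:170, T:72, U:245, V:170 → nearest is T
(3, 6) — d² to each: R:64, S:25, T:277, U:514, V:109 → nearest is S
(12, 5) — d² to each: R:162, S:41, T:493, U:872, V:377 → nearest is S
(4, 8) — d² to each: R:37, S:10, T:356, U:613, V:122 → nearest is S
(-11, 12) — d² to each: R:200, S:333, T:425, U:450, V:25 → nearest is V
1 of the 5 points has V as nearest.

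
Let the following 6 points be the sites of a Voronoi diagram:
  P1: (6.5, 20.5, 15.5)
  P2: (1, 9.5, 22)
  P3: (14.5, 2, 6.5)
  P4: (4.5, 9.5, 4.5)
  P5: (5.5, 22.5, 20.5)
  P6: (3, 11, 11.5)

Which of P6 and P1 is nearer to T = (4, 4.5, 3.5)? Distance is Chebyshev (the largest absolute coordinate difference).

P6

d(T,P6) = max(1, 6.5, 8) = 8
d(T,P1) = max(2.5, 16, 12) = 16
8 < 16, so P6 is closer.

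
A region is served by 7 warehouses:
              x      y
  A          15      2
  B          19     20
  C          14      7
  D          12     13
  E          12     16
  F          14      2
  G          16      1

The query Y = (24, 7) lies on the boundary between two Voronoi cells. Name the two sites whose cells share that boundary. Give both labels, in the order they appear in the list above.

Squared distances from Y to each site:
|YA|² = (24−15)² + (7−2)² = 81 + 25 = 106
|YB|² = (24−19)² + (7−20)² = 25 + 169 = 194
|YC|² = (24−14)² + (7−7)² = 100 + 0 = 100
|YD|² = (24−12)² + (7−13)² = 144 + 36 = 180
|YE|² = (24−12)² + (7−16)² = 144 + 81 = 225
|YF|² = (24−14)² + (7−2)² = 100 + 25 = 125
|YG|² = (24−16)² + (7−1)² = 64 + 36 = 100
Y is equidistant from C and G (both at squared distance 100), and every other site is strictly farther — so Y lies on the C–G Voronoi edge.

C and G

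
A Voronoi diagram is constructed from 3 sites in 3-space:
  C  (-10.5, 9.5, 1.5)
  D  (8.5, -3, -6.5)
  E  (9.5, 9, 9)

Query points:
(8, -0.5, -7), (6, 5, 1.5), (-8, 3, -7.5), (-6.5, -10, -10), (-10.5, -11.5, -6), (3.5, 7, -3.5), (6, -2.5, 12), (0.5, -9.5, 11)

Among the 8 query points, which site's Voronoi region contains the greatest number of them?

(8, -0.5, -7) — d² to each: C:514.5, D:6.75, E:348.5 → nearest is D
(6, 5, 1.5) — d² to each: C:292.5, D:134.25, E:84.5 → nearest is E
(-8, 3, -7.5) — d² to each: C:129.5, D:309.25, E:614.5 → nearest is C
(-6.5, -10, -10) — d² to each: C:528.5, D:286.25, E:978 → nearest is D
(-10.5, -11.5, -6) — d² to each: C:497.25, D:433.5, E:1045.25 → nearest is D
(3.5, 7, -3.5) — d² to each: C:227.25, D:134, E:196.25 → nearest is D
(6, -2.5, 12) — d² to each: C:526.5, D:348.75, E:153.5 → nearest is E
(0.5, -9.5, 11) — d² to each: C:572.25, D:412.5, E:427.25 → nearest is D
Tally — C:1, D:5, E:2. D captures the most (5).

D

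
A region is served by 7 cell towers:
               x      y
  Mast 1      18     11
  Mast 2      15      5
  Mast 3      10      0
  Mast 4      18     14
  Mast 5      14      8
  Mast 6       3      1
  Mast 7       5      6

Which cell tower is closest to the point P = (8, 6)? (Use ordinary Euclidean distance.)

Mast 7

Since √ is increasing, it suffices to compare squared distances:
d²(P, Mast 1) = 100 + 25 = 125
d²(P, Mast 2) = 49 + 1 = 50
d²(P, Mast 3) = 4 + 36 = 40
d²(P, Mast 4) = 100 + 64 = 164
d²(P, Mast 5) = 36 + 4 = 40
d²(P, Mast 6) = 25 + 25 = 50
d²(P, Mast 7) = 9 + 0 = 9
Minimum is at Mast 7.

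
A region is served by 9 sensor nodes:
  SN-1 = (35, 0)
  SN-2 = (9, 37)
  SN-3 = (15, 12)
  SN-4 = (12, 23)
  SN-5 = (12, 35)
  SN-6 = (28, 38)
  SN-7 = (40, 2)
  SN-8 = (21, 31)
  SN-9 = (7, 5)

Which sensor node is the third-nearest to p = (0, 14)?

SN-3

Compare squared distances (the ordering matches that of the actual distances):
d²(p, SN-1) = 1225 + 196 = 1421
d²(p, SN-2) = 81 + 529 = 610
d²(p, SN-3) = 225 + 4 = 229
d²(p, SN-4) = 144 + 81 = 225
d²(p, SN-5) = 144 + 441 = 585
d²(p, SN-6) = 784 + 576 = 1360
d²(p, SN-7) = 1600 + 144 = 1744
d²(p, SN-8) = 441 + 289 = 730
d²(p, SN-9) = 49 + 81 = 130
Sorted ascending: SN-9, SN-4, SN-3, SN-5, … — the third-nearest is SN-3.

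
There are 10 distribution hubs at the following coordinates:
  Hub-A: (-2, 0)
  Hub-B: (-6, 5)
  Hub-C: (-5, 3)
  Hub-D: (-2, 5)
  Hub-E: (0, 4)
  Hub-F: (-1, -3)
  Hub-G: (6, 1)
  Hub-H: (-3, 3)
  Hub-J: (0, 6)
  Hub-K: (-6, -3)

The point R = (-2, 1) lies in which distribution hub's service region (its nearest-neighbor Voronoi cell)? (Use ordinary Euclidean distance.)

Compare squared distances (the ordering matches that of the actual distances):
d²(R, Hub-A) = 0 + 1 = 1
d²(R, Hub-B) = 16 + 16 = 32
d²(R, Hub-C) = 9 + 4 = 13
d²(R, Hub-D) = 0 + 16 = 16
d²(R, Hub-E) = 4 + 9 = 13
d²(R, Hub-F) = 1 + 16 = 17
d²(R, Hub-G) = 64 + 0 = 64
d²(R, Hub-H) = 1 + 4 = 5
d²(R, Hub-J) = 4 + 25 = 29
d²(R, Hub-K) = 16 + 16 = 32
Hub-A is nearest.

Hub-A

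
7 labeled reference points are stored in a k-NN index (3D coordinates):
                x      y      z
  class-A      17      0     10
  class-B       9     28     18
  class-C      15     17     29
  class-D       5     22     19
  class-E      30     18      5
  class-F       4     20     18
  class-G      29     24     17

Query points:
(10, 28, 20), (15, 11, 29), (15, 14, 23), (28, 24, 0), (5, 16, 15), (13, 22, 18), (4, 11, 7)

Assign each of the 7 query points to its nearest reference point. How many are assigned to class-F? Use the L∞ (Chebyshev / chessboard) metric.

2

(10, 28, 20) — d to each: class-A:28, class-B:2, class-C:11, class-D:6, class-E:20, class-F:8, class-G:19 → nearest is class-B
(15, 11, 29) — d to each: class-A:19, class-B:17, class-C:6, class-D:11, class-E:24, class-F:11, class-G:14 → nearest is class-C
(15, 14, 23) — d to each: class-A:14, class-B:14, class-C:6, class-D:10, class-E:18, class-F:11, class-G:14 → nearest is class-C
(28, 24, 0) — d to each: class-A:24, class-B:19, class-C:29, class-D:23, class-E:6, class-F:24, class-G:17 → nearest is class-E
(5, 16, 15) — d to each: class-A:16, class-B:12, class-C:14, class-D:6, class-E:25, class-F:4, class-G:24 → nearest is class-F
(13, 22, 18) — d to each: class-A:22, class-B:6, class-C:11, class-D:8, class-E:17, class-F:9, class-G:16 → nearest is class-B
(4, 11, 7) — d to each: class-A:13, class-B:17, class-C:22, class-D:12, class-E:26, class-F:11, class-G:25 → nearest is class-F
2 of the 7 points have class-F as nearest.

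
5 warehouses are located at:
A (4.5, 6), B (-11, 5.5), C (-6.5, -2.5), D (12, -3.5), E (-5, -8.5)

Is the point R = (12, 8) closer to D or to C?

Compare squared distances:
|RD|² = (12−12)² + (8−(-3.5))² = 0 + 132.25 = 132.25
|RC|² = (12−(-6.5))² + (8−(-2.5))² = 342.25 + 110.25 = 452.5
132.25 < 452.5, so D is closer.

D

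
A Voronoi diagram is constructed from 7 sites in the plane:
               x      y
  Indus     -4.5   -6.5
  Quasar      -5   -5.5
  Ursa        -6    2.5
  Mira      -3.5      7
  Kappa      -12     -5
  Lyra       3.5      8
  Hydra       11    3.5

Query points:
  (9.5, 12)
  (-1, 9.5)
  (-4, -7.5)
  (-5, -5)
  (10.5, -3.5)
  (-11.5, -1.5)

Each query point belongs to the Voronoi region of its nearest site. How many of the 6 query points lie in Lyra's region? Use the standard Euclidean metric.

1

(9.5, 12) — d² to each: Indus:538.25, Quasar:516.5, Ursa:330.5, Mira:194, Kappa:751.25, Lyra:52, Hydra:74.5 → nearest is Lyra
(-1, 9.5) — d² to each: Indus:268.25, Quasar:241, Ursa:74, Mira:12.5, Kappa:331.25, Lyra:22.5, Hydra:180 → nearest is Mira
(-4, -7.5) — d² to each: Indus:1.25, Quasar:5, Ursa:104, Mira:210.5, Kappa:70.25, Lyra:296.5, Hydra:346 → nearest is Indus
(-5, -5) — d² to each: Indus:2.5, Quasar:0.25, Ursa:57.25, Mira:146.25, Kappa:49, Lyra:241.25, Hydra:328.25 → nearest is Quasar
(10.5, -3.5) — d² to each: Indus:234, Quasar:244.25, Ursa:308.25, Mira:306.25, Kappa:508.5, Lyra:181.25, Hydra:49.25 → nearest is Hydra
(-11.5, -1.5) — d² to each: Indus:74, Quasar:58.25, Ursa:46.25, Mira:136.25, Kappa:12.5, Lyra:315.25, Hydra:531.25 → nearest is Kappa
1 of the 6 points has Lyra as nearest.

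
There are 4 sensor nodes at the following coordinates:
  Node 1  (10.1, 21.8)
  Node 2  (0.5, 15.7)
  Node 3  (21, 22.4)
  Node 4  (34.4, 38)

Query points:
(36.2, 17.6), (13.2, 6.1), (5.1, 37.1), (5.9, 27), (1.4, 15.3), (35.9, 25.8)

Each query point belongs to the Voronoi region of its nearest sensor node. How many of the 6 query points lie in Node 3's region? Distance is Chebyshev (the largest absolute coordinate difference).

(36.2, 17.6) — d to each: Node 1:26.1, Node 2:35.7, Node 3:15.2, Node 4:20.4 → nearest is Node 3
(13.2, 6.1) — d to each: Node 1:15.7, Node 2:12.7, Node 3:16.3, Node 4:31.9 → nearest is Node 2
(5.1, 37.1) — d to each: Node 1:15.3, Node 2:21.4, Node 3:15.9, Node 4:29.3 → nearest is Node 1
(5.9, 27) — d to each: Node 1:5.2, Node 2:11.3, Node 3:15.1, Node 4:28.5 → nearest is Node 1
(1.4, 15.3) — d to each: Node 1:8.7, Node 2:0.9, Node 3:19.6, Node 4:33 → nearest is Node 2
(35.9, 25.8) — d to each: Node 1:25.8, Node 2:35.4, Node 3:14.9, Node 4:12.2 → nearest is Node 4
1 of the 6 points has Node 3 as nearest.

1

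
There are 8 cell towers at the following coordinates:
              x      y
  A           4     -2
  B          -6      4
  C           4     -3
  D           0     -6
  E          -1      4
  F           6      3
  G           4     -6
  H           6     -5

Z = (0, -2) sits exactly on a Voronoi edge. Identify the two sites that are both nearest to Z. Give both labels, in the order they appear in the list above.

A and D

Squared distances from Z to each site:
|ZA|² = 16 + 0 = 16
|ZB|² = 36 + 36 = 72
|ZC|² = 16 + 1 = 17
|ZD|² = 0 + 16 = 16
|ZE|² = 1 + 36 = 37
|ZF|² = 36 + 25 = 61
|ZG|² = 16 + 16 = 32
|ZH|² = 36 + 9 = 45
Z is equidistant from A and D (both at squared distance 16), and every other site is strictly farther — so Z lies on the A–D Voronoi edge.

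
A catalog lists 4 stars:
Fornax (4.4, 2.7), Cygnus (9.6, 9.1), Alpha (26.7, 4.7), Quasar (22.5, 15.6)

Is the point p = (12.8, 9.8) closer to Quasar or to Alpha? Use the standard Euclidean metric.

Quasar

Compare squared distances:
d²(p, Quasar) = (12.8−22.5)² + (9.8−15.6)² = 94.09 + 33.64 = 127.73
d²(p, Alpha) = (12.8−26.7)² + (9.8−4.7)² = 193.21 + 26.01 = 219.22
127.73 < 219.22, so Quasar is closer.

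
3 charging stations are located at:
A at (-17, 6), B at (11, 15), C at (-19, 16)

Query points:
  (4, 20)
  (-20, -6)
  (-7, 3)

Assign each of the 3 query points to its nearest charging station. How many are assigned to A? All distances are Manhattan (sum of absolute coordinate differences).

2

(4, 20) — d to each: A:35, B:12, C:27 → nearest is B
(-20, -6) — d to each: A:15, B:52, C:23 → nearest is A
(-7, 3) — d to each: A:13, B:30, C:25 → nearest is A
2 of the 3 points have A as nearest.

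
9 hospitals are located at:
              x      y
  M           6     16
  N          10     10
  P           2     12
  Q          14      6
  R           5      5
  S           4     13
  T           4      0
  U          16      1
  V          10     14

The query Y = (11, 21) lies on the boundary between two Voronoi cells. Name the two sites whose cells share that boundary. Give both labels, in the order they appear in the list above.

M and V

Squared distances from Y to each site:
|YM|² = 25 + 25 = 50
|YN|² = 1 + 121 = 122
|YP|² = 81 + 81 = 162
|YQ|² = 9 + 225 = 234
|YR|² = 36 + 256 = 292
|YS|² = 49 + 64 = 113
|YT|² = 49 + 441 = 490
|YU|² = 25 + 400 = 425
|YV|² = 1 + 49 = 50
Y is equidistant from M and V (both at squared distance 50), and every other site is strictly farther — so Y lies on the M–V Voronoi edge.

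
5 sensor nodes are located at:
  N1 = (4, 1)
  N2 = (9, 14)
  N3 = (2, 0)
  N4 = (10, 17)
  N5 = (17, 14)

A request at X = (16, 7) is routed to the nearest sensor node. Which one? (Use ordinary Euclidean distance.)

Squared Euclidean distances:
|XN1|² = (16−4)² + (7−1)² = 144 + 36 = 180
|XN2|² = (16−9)² + (7−14)² = 49 + 49 = 98
|XN3|² = (16−2)² + (7−0)² = 196 + 49 = 245
|XN4|² = (16−10)² + (7−17)² = 36 + 100 = 136
|XN5|² = (16−17)² + (7−14)² = 1 + 49 = 50
The smallest is to N5, so X lies in the Voronoi region of N5.

N5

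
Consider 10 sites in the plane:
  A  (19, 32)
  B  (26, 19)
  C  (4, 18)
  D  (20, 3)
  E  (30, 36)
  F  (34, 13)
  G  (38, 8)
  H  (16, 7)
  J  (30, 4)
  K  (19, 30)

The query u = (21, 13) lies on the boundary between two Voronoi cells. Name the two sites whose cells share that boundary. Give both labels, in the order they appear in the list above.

Squared distances from u to each site:
|uA|² = (21−19)² + (13−32)² = 4 + 361 = 365
|uB|² = (21−26)² + (13−19)² = 25 + 36 = 61
|uC|² = (21−4)² + (13−18)² = 289 + 25 = 314
|uD|² = (21−20)² + (13−3)² = 1 + 100 = 101
|uE|² = (21−30)² + (13−36)² = 81 + 529 = 610
|uF|² = (21−34)² + (13−13)² = 169 + 0 = 169
|uG|² = (21−38)² + (13−8)² = 289 + 25 = 314
|uH|² = (21−16)² + (13−7)² = 25 + 36 = 61
|uJ|² = (21−30)² + (13−4)² = 81 + 81 = 162
|uK|² = (21−19)² + (13−30)² = 4 + 289 = 293
u is equidistant from B and H (both at squared distance 61), and every other site is strictly farther — so u lies on the B–H Voronoi edge.

B and H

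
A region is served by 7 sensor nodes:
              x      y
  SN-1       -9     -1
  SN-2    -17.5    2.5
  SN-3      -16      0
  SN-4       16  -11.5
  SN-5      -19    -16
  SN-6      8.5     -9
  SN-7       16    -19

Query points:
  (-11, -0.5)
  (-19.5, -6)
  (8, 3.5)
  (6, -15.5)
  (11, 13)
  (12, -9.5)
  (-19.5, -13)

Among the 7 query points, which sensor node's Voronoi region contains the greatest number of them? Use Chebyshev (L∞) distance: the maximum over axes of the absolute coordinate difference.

(-11, -0.5) — d to each: SN-1:2, SN-2:6.5, SN-3:5, SN-4:27, SN-5:15.5, SN-6:19.5, SN-7:27 → nearest is SN-1
(-19.5, -6) — d to each: SN-1:10.5, SN-2:8.5, SN-3:6, SN-4:35.5, SN-5:10, SN-6:28, SN-7:35.5 → nearest is SN-3
(8, 3.5) — d to each: SN-1:17, SN-2:25.5, SN-3:24, SN-4:15, SN-5:27, SN-6:12.5, SN-7:22.5 → nearest is SN-6
(6, -15.5) — d to each: SN-1:15, SN-2:23.5, SN-3:22, SN-4:10, SN-5:25, SN-6:6.5, SN-7:10 → nearest is SN-6
(11, 13) — d to each: SN-1:20, SN-2:28.5, SN-3:27, SN-4:24.5, SN-5:30, SN-6:22, SN-7:32 → nearest is SN-1
(12, -9.5) — d to each: SN-1:21, SN-2:29.5, SN-3:28, SN-4:4, SN-5:31, SN-6:3.5, SN-7:9.5 → nearest is SN-6
(-19.5, -13) — d to each: SN-1:12, SN-2:15.5, SN-3:13, SN-4:35.5, SN-5:3, SN-6:28, SN-7:35.5 → nearest is SN-5
Tally — SN-1:2, SN-3:1, SN-5:1, SN-6:3. SN-6 captures the most (3).

SN-6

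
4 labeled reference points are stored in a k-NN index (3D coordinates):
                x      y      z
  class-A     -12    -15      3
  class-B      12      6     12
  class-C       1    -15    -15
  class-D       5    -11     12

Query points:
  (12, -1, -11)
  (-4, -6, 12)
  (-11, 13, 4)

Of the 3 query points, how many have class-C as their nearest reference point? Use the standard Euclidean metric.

(12, -1, -11) — d² to each: class-A:968, class-B:578, class-C:333, class-D:678 → nearest is class-C
(-4, -6, 12) — d² to each: class-A:226, class-B:400, class-C:835, class-D:106 → nearest is class-D
(-11, 13, 4) — d² to each: class-A:786, class-B:642, class-C:1289, class-D:896 → nearest is class-B
1 of the 3 points has class-C as nearest.

1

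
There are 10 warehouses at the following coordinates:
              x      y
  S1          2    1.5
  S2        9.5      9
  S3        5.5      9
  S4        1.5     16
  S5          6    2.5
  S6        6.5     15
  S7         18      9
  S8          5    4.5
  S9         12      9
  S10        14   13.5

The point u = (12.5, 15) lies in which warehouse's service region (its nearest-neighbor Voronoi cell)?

Squared Euclidean distances:
|uS1|² = (12.5−2)² + (15−1.5)² = 110.25 + 182.25 = 292.5
|uS2|² = (12.5−9.5)² + (15−9)² = 9 + 36 = 45
|uS3|² = (12.5−5.5)² + (15−9)² = 49 + 36 = 85
|uS4|² = (12.5−1.5)² + (15−16)² = 121 + 1 = 122
|uS5|² = (12.5−6)² + (15−2.5)² = 42.25 + 156.25 = 198.5
|uS6|² = (12.5−6.5)² + (15−15)² = 36 + 0 = 36
|uS7|² = (12.5−18)² + (15−9)² = 30.25 + 36 = 66.25
|uS8|² = (12.5−5)² + (15−4.5)² = 56.25 + 110.25 = 166.5
|uS9|² = (12.5−12)² + (15−9)² = 0.25 + 36 = 36.25
d²(u, S10) = (12.5−14)² + (15−13.5)² = 2.25 + 2.25 = 4.5
The smallest is to S10, so u lies in the Voronoi region of S10.

S10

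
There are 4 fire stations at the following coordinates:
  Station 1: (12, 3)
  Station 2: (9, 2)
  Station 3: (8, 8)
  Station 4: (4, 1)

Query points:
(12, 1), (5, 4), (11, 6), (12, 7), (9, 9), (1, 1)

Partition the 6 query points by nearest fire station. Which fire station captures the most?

Station 1

(12, 1) — d² to each: Station 1:4, Station 2:10, Station 3:65, Station 4:64 → nearest is Station 1
(5, 4) — d² to each: Station 1:50, Station 2:20, Station 3:25, Station 4:10 → nearest is Station 4
(11, 6) — d² to each: Station 1:10, Station 2:20, Station 3:13, Station 4:74 → nearest is Station 1
(12, 7) — d² to each: Station 1:16, Station 2:34, Station 3:17, Station 4:100 → nearest is Station 1
(9, 9) — d² to each: Station 1:45, Station 2:49, Station 3:2, Station 4:89 → nearest is Station 3
(1, 1) — d² to each: Station 1:125, Station 2:65, Station 3:98, Station 4:9 → nearest is Station 4
Tally — Station 1:3, Station 3:1, Station 4:2. Station 1 captures the most (3).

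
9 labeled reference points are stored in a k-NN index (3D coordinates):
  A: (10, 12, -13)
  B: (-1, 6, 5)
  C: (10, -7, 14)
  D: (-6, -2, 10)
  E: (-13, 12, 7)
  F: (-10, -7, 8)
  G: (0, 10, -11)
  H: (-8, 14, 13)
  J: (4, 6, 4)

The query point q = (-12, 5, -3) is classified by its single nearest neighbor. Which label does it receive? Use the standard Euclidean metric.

Squared Euclidean distances:
|qA|² = (-12−10)² + (5−12)² + (-3−(-13))² = 484 + 49 + 100 = 633
|qB|² = (-12−(-1))² + (5−6)² + (-3−5)² = 121 + 1 + 64 = 186
|qC|² = (-12−10)² + (5−(-7))² + (-3−14)² = 484 + 144 + 289 = 917
|qD|² = (-12−(-6))² + (5−(-2))² + (-3−10)² = 36 + 49 + 169 = 254
|qE|² = (-12−(-13))² + (5−12)² + (-3−7)² = 1 + 49 + 100 = 150
|qF|² = (-12−(-10))² + (5−(-7))² + (-3−8)² = 4 + 144 + 121 = 269
|qG|² = (-12−0)² + (5−10)² + (-3−(-11))² = 144 + 25 + 64 = 233
|qH|² = (-12−(-8))² + (5−14)² + (-3−13)² = 16 + 81 + 256 = 353
|qJ|² = (-12−4)² + (5−6)² + (-3−4)² = 256 + 1 + 49 = 306
E is nearest.

E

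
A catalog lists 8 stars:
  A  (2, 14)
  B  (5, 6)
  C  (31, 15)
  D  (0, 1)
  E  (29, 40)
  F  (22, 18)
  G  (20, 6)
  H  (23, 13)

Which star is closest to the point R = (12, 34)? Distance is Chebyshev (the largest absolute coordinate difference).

F

d(R,A) = max(10, 20) = 20
d(R,B) = max(7, 28) = 28
d(R,C) = max(19, 19) = 19
d(R,D) = max(12, 33) = 33
d(R,E) = max(17, 6) = 17
d(R,F) = max(10, 16) = 16
d(R,G) = max(8, 28) = 28
d(R,H) = max(11, 21) = 21
F is nearest.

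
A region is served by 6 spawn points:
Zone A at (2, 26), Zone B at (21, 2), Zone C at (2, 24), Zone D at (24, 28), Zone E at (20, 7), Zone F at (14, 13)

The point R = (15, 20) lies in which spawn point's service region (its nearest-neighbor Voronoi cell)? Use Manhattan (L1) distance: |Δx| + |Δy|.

Zone F

d(R, Zone A) = |15−2| + |20−26| = 13 + 6 = 19
d(R, Zone B) = |15−21| + |20−2| = 6 + 18 = 24
d(R, Zone C) = |15−2| + |20−24| = 13 + 4 = 17
d(R, Zone D) = |15−24| + |20−28| = 9 + 8 = 17
d(R, Zone E) = |15−20| + |20−7| = 5 + 13 = 18
d(R, Zone F) = |15−14| + |20−13| = 1 + 7 = 8
The smallest is to Zone F, so R lies in the Voronoi region of Zone F.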